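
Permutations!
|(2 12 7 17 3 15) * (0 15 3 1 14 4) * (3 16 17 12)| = 18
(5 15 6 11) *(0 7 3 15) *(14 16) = (0 7 3 15 6 11 5)(14 16) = [7, 1, 2, 15, 4, 0, 11, 3, 8, 9, 10, 5, 12, 13, 16, 6, 14]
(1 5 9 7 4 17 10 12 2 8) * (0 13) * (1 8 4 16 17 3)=[13, 5, 4, 1, 3, 9, 6, 16, 8, 7, 12, 11, 2, 0, 14, 15, 17, 10]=(0 13)(1 5 9 7 16 17 10 12 2 4 3)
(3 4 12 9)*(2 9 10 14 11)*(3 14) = (2 9 14 11)(3 4 12 10) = [0, 1, 9, 4, 12, 5, 6, 7, 8, 14, 3, 2, 10, 13, 11]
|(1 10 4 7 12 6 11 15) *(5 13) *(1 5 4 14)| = |(1 10 14)(4 7 12 6 11 15 5 13)| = 24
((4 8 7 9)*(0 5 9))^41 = (0 7 8 4 9 5) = ((0 5 9 4 8 7))^41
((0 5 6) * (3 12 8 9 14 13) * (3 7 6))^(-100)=(14)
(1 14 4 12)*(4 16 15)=(1 14 16 15 4 12)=[0, 14, 2, 3, 12, 5, 6, 7, 8, 9, 10, 11, 1, 13, 16, 4, 15]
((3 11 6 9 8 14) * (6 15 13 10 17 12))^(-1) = (3 14 8 9 6 12 17 10 13 15 11)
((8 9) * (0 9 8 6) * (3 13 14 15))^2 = (0 6 9)(3 14)(13 15)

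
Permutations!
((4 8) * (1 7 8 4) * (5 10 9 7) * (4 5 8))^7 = ((1 8)(4 5 10 9 7))^7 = (1 8)(4 10 7 5 9)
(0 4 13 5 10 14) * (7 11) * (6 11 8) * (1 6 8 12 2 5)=(0 4 13 1 6 11 7 12 2 5 10 14)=[4, 6, 5, 3, 13, 10, 11, 12, 8, 9, 14, 7, 2, 1, 0]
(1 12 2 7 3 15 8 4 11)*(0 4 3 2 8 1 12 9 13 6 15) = [4, 9, 7, 0, 11, 5, 15, 2, 3, 13, 10, 12, 8, 6, 14, 1] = (0 4 11 12 8 3)(1 9 13 6 15)(2 7)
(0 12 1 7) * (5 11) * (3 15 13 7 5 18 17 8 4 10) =[12, 5, 2, 15, 10, 11, 6, 0, 4, 9, 3, 18, 1, 7, 14, 13, 16, 8, 17] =(0 12 1 5 11 18 17 8 4 10 3 15 13 7)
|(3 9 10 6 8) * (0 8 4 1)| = 8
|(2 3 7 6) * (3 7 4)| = 6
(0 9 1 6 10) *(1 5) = (0 9 5 1 6 10) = [9, 6, 2, 3, 4, 1, 10, 7, 8, 5, 0]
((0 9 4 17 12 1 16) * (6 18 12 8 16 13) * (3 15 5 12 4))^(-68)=((0 9 3 15 5 12 1 13 6 18 4 17 8 16))^(-68)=(0 3 5 1 6 4 8)(9 15 12 13 18 17 16)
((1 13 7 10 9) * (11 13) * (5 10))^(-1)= (1 9 10 5 7 13 11)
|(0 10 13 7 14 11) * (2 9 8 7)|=|(0 10 13 2 9 8 7 14 11)|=9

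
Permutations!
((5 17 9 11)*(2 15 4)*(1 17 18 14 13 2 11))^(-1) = (1 9 17)(2 13 14 18 5 11 4 15)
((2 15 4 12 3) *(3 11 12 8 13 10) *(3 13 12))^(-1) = (2 3 11 12 8 4 15)(10 13)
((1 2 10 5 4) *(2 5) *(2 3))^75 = ((1 5 4)(2 10 3))^75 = (10)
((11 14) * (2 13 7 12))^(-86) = ((2 13 7 12)(11 14))^(-86) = (14)(2 7)(12 13)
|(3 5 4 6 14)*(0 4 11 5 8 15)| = 14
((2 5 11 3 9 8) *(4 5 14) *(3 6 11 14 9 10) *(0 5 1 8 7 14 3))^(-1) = (0 10 3 5)(1 4 14 7 9 2 8)(6 11)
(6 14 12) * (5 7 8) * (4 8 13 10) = (4 8 5 7 13 10)(6 14 12) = [0, 1, 2, 3, 8, 7, 14, 13, 5, 9, 4, 11, 6, 10, 12]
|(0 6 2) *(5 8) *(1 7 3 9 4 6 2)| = |(0 2)(1 7 3 9 4 6)(5 8)| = 6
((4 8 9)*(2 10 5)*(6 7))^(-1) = (2 5 10)(4 9 8)(6 7)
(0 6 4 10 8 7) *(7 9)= (0 6 4 10 8 9 7)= [6, 1, 2, 3, 10, 5, 4, 0, 9, 7, 8]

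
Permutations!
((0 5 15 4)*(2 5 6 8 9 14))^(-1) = (0 4 15 5 2 14 9 8 6)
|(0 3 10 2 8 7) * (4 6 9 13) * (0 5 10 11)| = |(0 3 11)(2 8 7 5 10)(4 6 9 13)| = 60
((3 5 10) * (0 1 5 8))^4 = (0 3 5)(1 8 10)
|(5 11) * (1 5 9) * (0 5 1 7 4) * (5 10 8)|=|(0 10 8 5 11 9 7 4)|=8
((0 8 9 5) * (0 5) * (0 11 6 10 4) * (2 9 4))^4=(0 8 4)(2 10 6 11 9)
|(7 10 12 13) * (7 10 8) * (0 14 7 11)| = |(0 14 7 8 11)(10 12 13)| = 15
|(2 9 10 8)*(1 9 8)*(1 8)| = 5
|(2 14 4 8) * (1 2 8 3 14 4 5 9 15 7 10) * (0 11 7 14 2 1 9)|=24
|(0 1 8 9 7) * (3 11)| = |(0 1 8 9 7)(3 11)| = 10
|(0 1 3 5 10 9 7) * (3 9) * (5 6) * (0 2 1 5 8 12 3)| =|(0 5 10)(1 9 7 2)(3 6 8 12)| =12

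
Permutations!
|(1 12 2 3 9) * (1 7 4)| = |(1 12 2 3 9 7 4)| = 7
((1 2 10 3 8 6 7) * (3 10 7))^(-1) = (10)(1 7 2)(3 6 8)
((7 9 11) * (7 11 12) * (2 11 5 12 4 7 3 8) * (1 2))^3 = (1 5 8 11 3 2 12)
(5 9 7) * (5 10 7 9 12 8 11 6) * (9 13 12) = (5 9 13 12 8 11 6)(7 10) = [0, 1, 2, 3, 4, 9, 5, 10, 11, 13, 7, 6, 8, 12]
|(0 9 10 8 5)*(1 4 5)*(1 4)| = 6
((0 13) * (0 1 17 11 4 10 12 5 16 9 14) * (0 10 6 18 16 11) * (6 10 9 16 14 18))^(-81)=(18)(0 17 1 13)(4 11 5 12 10)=((0 13 1 17)(4 10 12 5 11)(9 18 14))^(-81)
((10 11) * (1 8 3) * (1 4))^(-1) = (1 4 3 8)(10 11)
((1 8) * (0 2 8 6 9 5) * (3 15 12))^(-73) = (0 6 2 9 8 5 1)(3 12 15)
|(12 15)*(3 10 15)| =4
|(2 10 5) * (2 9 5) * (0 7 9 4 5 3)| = |(0 7 9 3)(2 10)(4 5)| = 4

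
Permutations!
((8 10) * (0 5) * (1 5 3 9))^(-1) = (0 5 1 9 3)(8 10)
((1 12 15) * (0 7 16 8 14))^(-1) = (0 14 8 16 7)(1 15 12)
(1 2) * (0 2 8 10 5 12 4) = (0 2 1 8 10 5 12 4) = [2, 8, 1, 3, 0, 12, 6, 7, 10, 9, 5, 11, 4]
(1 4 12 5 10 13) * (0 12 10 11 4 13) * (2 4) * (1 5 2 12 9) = [9, 13, 4, 3, 10, 11, 6, 7, 8, 1, 0, 12, 2, 5] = (0 9 1 13 5 11 12 2 4 10)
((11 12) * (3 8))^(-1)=((3 8)(11 12))^(-1)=(3 8)(11 12)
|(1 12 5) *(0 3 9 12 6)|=|(0 3 9 12 5 1 6)|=7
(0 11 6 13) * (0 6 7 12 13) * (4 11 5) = (0 5 4 11 7 12 13 6) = [5, 1, 2, 3, 11, 4, 0, 12, 8, 9, 10, 7, 13, 6]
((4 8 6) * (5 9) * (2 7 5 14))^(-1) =((2 7 5 9 14)(4 8 6))^(-1) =(2 14 9 5 7)(4 6 8)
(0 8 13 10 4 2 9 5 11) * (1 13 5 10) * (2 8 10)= (0 10 4 8 5 11)(1 13)(2 9)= [10, 13, 9, 3, 8, 11, 6, 7, 5, 2, 4, 0, 12, 1]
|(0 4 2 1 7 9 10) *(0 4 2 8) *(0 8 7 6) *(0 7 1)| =|(0 2)(1 6 7 9 10 4)| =6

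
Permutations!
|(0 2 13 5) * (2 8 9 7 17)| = |(0 8 9 7 17 2 13 5)| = 8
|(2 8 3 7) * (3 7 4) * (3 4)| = |(2 8 7)| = 3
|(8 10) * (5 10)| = 3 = |(5 10 8)|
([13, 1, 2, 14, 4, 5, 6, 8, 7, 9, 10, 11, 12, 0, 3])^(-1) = [13, 1, 2, 14, 4, 5, 6, 8, 7, 9, 10, 11, 12, 0, 3]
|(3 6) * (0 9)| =2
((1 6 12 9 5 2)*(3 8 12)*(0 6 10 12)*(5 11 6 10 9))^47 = ((0 10 12 5 2 1 9 11 6 3 8))^47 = (0 5 9 3 10 2 11 8 12 1 6)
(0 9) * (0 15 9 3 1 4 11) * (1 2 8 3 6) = [6, 4, 8, 2, 11, 5, 1, 7, 3, 15, 10, 0, 12, 13, 14, 9] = (0 6 1 4 11)(2 8 3)(9 15)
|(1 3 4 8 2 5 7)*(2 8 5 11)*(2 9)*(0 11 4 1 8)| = |(0 11 9 2 4 5 7 8)(1 3)| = 8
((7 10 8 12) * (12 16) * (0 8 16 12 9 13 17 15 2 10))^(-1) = ((0 8 12 7)(2 10 16 9 13 17 15))^(-1) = (0 7 12 8)(2 15 17 13 9 16 10)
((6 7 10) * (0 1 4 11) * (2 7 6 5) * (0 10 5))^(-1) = (0 10 11 4 1)(2 5 7) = ((0 1 4 11 10)(2 7 5))^(-1)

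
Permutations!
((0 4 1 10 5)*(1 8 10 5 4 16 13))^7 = (0 13 5 16 1)(4 8 10)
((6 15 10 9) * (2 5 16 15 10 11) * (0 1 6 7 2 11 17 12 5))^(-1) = ((0 1 6 10 9 7 2)(5 16 15 17 12))^(-1) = (0 2 7 9 10 6 1)(5 12 17 15 16)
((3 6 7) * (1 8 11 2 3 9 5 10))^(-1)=((1 8 11 2 3 6 7 9 5 10))^(-1)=(1 10 5 9 7 6 3 2 11 8)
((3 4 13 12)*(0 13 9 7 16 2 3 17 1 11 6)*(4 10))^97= ((0 13 12 17 1 11 6)(2 3 10 4 9 7 16))^97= (0 6 11 1 17 12 13)(2 16 7 9 4 10 3)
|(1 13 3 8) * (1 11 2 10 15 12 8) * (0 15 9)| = 24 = |(0 15 12 8 11 2 10 9)(1 13 3)|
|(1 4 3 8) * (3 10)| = |(1 4 10 3 8)| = 5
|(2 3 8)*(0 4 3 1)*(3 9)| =|(0 4 9 3 8 2 1)| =7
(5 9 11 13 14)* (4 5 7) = (4 5 9 11 13 14 7) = [0, 1, 2, 3, 5, 9, 6, 4, 8, 11, 10, 13, 12, 14, 7]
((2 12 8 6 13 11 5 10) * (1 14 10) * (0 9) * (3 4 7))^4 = (1 12 11 10 6)(2 13 14 8 5)(3 4 7)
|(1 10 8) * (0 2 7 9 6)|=|(0 2 7 9 6)(1 10 8)|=15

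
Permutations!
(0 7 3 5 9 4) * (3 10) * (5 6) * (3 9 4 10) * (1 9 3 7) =(0 1 9 10 3 6 5 4) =[1, 9, 2, 6, 0, 4, 5, 7, 8, 10, 3]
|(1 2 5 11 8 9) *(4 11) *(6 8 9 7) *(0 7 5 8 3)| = 28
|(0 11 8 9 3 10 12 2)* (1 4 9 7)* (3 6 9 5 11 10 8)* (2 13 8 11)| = 10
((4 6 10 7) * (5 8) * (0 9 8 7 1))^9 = ((0 9 8 5 7 4 6 10 1))^9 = (10)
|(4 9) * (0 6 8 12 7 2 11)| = 14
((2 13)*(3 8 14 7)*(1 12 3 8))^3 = ((1 12 3)(2 13)(7 8 14))^3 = (14)(2 13)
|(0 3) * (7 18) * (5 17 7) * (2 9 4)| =|(0 3)(2 9 4)(5 17 7 18)| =12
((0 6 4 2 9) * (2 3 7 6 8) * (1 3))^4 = ((0 8 2 9)(1 3 7 6 4))^4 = (9)(1 4 6 7 3)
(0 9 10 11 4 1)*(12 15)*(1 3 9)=(0 1)(3 9 10 11 4)(12 15)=[1, 0, 2, 9, 3, 5, 6, 7, 8, 10, 11, 4, 15, 13, 14, 12]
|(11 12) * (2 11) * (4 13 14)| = |(2 11 12)(4 13 14)| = 3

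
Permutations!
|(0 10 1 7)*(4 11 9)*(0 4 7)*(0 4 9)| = |(0 10 1 4 11)(7 9)| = 10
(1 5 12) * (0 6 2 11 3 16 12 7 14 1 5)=(0 6 2 11 3 16 12 5 7 14 1)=[6, 0, 11, 16, 4, 7, 2, 14, 8, 9, 10, 3, 5, 13, 1, 15, 12]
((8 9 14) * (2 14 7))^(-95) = ((2 14 8 9 7))^(-95) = (14)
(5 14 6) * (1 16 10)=[0, 16, 2, 3, 4, 14, 5, 7, 8, 9, 1, 11, 12, 13, 6, 15, 10]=(1 16 10)(5 14 6)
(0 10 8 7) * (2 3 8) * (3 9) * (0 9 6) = (0 10 2 6)(3 8 7 9) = [10, 1, 6, 8, 4, 5, 0, 9, 7, 3, 2]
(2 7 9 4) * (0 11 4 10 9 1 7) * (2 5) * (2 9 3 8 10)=(0 11 4 5 9 2)(1 7)(3 8 10)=[11, 7, 0, 8, 5, 9, 6, 1, 10, 2, 3, 4]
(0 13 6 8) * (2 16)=(0 13 6 8)(2 16)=[13, 1, 16, 3, 4, 5, 8, 7, 0, 9, 10, 11, 12, 6, 14, 15, 2]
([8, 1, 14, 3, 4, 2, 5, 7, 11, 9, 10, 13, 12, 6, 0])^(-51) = [5, 1, 13, 3, 4, 11, 8, 7, 2, 9, 10, 14, 12, 0, 6]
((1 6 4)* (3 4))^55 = (1 4 3 6)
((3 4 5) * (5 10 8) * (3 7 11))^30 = (3 10 5 11 4 8 7)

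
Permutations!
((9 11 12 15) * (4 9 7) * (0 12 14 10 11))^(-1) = (0 9 4 7 15 12)(10 14 11)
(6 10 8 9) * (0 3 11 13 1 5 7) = (0 3 11 13 1 5 7)(6 10 8 9) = [3, 5, 2, 11, 4, 7, 10, 0, 9, 6, 8, 13, 12, 1]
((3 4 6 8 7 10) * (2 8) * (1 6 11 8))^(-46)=(1 2 6)(3 11 7)(4 8 10)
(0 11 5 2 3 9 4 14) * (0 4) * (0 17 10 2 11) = (2 3 9 17 10)(4 14)(5 11) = [0, 1, 3, 9, 14, 11, 6, 7, 8, 17, 2, 5, 12, 13, 4, 15, 16, 10]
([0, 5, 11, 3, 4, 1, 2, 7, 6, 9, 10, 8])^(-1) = (1 5)(2 6 8 11)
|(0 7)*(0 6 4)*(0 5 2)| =6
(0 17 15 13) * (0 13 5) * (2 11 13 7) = [17, 1, 11, 3, 4, 0, 6, 2, 8, 9, 10, 13, 12, 7, 14, 5, 16, 15] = (0 17 15 5)(2 11 13 7)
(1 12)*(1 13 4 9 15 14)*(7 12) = [0, 7, 2, 3, 9, 5, 6, 12, 8, 15, 10, 11, 13, 4, 1, 14] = (1 7 12 13 4 9 15 14)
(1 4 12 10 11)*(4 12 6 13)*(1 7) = (1 12 10 11 7)(4 6 13) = [0, 12, 2, 3, 6, 5, 13, 1, 8, 9, 11, 7, 10, 4]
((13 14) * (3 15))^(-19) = ((3 15)(13 14))^(-19) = (3 15)(13 14)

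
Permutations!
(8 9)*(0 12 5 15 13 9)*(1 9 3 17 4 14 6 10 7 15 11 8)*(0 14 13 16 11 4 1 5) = (0 12)(1 9 5 4 13 3 17)(6 10 7 15 16 11 8 14) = [12, 9, 2, 17, 13, 4, 10, 15, 14, 5, 7, 8, 0, 3, 6, 16, 11, 1]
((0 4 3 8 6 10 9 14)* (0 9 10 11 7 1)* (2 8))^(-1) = ((0 4 3 2 8 6 11 7 1)(9 14))^(-1) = (0 1 7 11 6 8 2 3 4)(9 14)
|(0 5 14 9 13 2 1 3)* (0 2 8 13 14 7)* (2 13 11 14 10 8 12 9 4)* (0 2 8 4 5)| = |(1 3 13 12 9 10 4 8 11 14 5 7 2)| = 13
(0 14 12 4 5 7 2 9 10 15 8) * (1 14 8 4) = [8, 14, 9, 3, 5, 7, 6, 2, 0, 10, 15, 11, 1, 13, 12, 4] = (0 8)(1 14 12)(2 9 10 15 4 5 7)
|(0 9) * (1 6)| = 2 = |(0 9)(1 6)|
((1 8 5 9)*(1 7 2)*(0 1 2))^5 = (0 7 9 5 8 1)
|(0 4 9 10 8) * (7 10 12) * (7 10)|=|(0 4 9 12 10 8)|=6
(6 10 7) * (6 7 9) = (6 10 9) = [0, 1, 2, 3, 4, 5, 10, 7, 8, 6, 9]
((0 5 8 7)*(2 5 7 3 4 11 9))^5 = (0 7)(2 11 3 5 9 4 8)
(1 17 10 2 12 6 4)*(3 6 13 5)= (1 17 10 2 12 13 5 3 6 4)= [0, 17, 12, 6, 1, 3, 4, 7, 8, 9, 2, 11, 13, 5, 14, 15, 16, 10]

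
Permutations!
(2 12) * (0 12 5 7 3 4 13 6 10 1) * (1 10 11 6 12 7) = (0 7 3 4 13 12 2 5 1)(6 11) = [7, 0, 5, 4, 13, 1, 11, 3, 8, 9, 10, 6, 2, 12]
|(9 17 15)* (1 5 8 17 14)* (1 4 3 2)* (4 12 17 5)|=20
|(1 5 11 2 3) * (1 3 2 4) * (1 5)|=3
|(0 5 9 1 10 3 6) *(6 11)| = |(0 5 9 1 10 3 11 6)| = 8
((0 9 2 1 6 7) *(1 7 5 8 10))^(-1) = (0 7 2 9)(1 10 8 5 6)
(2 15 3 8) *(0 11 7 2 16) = (0 11 7 2 15 3 8 16) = [11, 1, 15, 8, 4, 5, 6, 2, 16, 9, 10, 7, 12, 13, 14, 3, 0]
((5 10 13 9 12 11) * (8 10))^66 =((5 8 10 13 9 12 11))^66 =(5 13 11 10 12 8 9)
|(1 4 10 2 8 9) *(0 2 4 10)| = 7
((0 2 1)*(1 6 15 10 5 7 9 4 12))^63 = ((0 2 6 15 10 5 7 9 4 12 1))^63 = (0 4 5 6 1 9 10 2 12 7 15)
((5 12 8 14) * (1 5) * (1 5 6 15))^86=(1 15 6)(5 8)(12 14)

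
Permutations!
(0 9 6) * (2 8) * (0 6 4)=(0 9 4)(2 8)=[9, 1, 8, 3, 0, 5, 6, 7, 2, 4]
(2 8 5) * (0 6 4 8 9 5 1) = [6, 0, 9, 3, 8, 2, 4, 7, 1, 5] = (0 6 4 8 1)(2 9 5)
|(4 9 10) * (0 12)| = |(0 12)(4 9 10)| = 6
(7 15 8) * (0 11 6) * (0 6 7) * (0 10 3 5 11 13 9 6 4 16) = (0 13 9 6 4 16)(3 5 11 7 15 8 10) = [13, 1, 2, 5, 16, 11, 4, 15, 10, 6, 3, 7, 12, 9, 14, 8, 0]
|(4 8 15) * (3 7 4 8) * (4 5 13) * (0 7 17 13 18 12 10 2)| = 28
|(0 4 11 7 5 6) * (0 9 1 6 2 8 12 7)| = 15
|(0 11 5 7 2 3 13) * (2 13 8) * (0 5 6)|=3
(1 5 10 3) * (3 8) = (1 5 10 8 3) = [0, 5, 2, 1, 4, 10, 6, 7, 3, 9, 8]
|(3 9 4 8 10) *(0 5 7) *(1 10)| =6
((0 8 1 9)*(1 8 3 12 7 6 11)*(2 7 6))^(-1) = ((0 3 12 6 11 1 9)(2 7))^(-1) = (0 9 1 11 6 12 3)(2 7)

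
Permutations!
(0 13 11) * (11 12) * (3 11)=(0 13 12 3 11)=[13, 1, 2, 11, 4, 5, 6, 7, 8, 9, 10, 0, 3, 12]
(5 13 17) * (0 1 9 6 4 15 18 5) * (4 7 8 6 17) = (0 1 9 17)(4 15 18 5 13)(6 7 8) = [1, 9, 2, 3, 15, 13, 7, 8, 6, 17, 10, 11, 12, 4, 14, 18, 16, 0, 5]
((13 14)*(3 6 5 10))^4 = ((3 6 5 10)(13 14))^4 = (14)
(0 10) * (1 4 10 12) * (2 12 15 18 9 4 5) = [15, 5, 12, 3, 10, 2, 6, 7, 8, 4, 0, 11, 1, 13, 14, 18, 16, 17, 9] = (0 15 18 9 4 10)(1 5 2 12)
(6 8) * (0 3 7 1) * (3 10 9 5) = (0 10 9 5 3 7 1)(6 8) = [10, 0, 2, 7, 4, 3, 8, 1, 6, 5, 9]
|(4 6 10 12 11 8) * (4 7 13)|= 8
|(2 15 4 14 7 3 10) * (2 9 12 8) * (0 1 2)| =|(0 1 2 15 4 14 7 3 10 9 12 8)| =12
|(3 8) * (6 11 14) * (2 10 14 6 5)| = |(2 10 14 5)(3 8)(6 11)| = 4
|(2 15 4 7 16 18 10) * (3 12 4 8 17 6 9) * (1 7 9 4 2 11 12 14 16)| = 14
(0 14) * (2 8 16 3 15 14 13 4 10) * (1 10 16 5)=(0 13 4 16 3 15 14)(1 10 2 8 5)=[13, 10, 8, 15, 16, 1, 6, 7, 5, 9, 2, 11, 12, 4, 0, 14, 3]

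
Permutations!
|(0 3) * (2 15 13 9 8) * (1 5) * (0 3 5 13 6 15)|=14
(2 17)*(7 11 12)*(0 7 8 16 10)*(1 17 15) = (0 7 11 12 8 16 10)(1 17 2 15) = [7, 17, 15, 3, 4, 5, 6, 11, 16, 9, 0, 12, 8, 13, 14, 1, 10, 2]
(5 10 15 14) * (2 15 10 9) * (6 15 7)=[0, 1, 7, 3, 4, 9, 15, 6, 8, 2, 10, 11, 12, 13, 5, 14]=(2 7 6 15 14 5 9)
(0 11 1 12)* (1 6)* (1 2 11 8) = (0 8 1 12)(2 11 6) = [8, 12, 11, 3, 4, 5, 2, 7, 1, 9, 10, 6, 0]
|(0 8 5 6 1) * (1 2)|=6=|(0 8 5 6 2 1)|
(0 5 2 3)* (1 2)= (0 5 1 2 3)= [5, 2, 3, 0, 4, 1]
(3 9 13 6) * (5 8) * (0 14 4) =(0 14 4)(3 9 13 6)(5 8) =[14, 1, 2, 9, 0, 8, 3, 7, 5, 13, 10, 11, 12, 6, 4]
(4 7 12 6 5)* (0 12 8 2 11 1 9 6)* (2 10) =[12, 9, 11, 3, 7, 4, 5, 8, 10, 6, 2, 1, 0] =(0 12)(1 9 6 5 4 7 8 10 2 11)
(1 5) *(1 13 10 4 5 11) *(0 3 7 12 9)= (0 3 7 12 9)(1 11)(4 5 13 10)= [3, 11, 2, 7, 5, 13, 6, 12, 8, 0, 4, 1, 9, 10]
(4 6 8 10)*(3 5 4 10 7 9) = (10)(3 5 4 6 8 7 9) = [0, 1, 2, 5, 6, 4, 8, 9, 7, 3, 10]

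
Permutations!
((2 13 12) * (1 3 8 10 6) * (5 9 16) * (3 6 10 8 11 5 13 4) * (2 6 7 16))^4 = (1 12 16)(2 5 3)(4 9 11)(6 13 7)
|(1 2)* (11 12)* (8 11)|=|(1 2)(8 11 12)|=6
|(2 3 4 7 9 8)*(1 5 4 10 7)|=6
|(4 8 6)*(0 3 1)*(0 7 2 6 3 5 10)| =|(0 5 10)(1 7 2 6 4 8 3)| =21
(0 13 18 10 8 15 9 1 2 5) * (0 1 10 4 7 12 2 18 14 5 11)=(0 13 14 5 1 18 4 7 12 2 11)(8 15 9 10)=[13, 18, 11, 3, 7, 1, 6, 12, 15, 10, 8, 0, 2, 14, 5, 9, 16, 17, 4]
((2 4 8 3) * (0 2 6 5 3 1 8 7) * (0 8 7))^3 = ((0 2 4)(1 7 8)(3 6 5))^3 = (8)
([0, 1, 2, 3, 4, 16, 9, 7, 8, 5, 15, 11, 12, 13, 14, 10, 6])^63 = [0, 1, 2, 3, 4, 9, 16, 7, 8, 6, 15, 11, 12, 13, 14, 10, 5]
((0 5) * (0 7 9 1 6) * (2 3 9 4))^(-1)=((0 5 7 4 2 3 9 1 6))^(-1)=(0 6 1 9 3 2 4 7 5)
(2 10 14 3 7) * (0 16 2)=(0 16 2 10 14 3 7)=[16, 1, 10, 7, 4, 5, 6, 0, 8, 9, 14, 11, 12, 13, 3, 15, 2]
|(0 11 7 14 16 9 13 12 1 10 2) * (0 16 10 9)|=28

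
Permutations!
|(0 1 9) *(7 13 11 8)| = |(0 1 9)(7 13 11 8)| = 12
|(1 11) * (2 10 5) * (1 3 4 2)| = 7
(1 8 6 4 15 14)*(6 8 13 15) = (1 13 15 14)(4 6) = [0, 13, 2, 3, 6, 5, 4, 7, 8, 9, 10, 11, 12, 15, 1, 14]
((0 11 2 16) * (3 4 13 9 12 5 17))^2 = ((0 11 2 16)(3 4 13 9 12 5 17))^2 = (0 2)(3 13 12 17 4 9 5)(11 16)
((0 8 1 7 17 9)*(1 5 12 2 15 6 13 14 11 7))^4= (0 2 14 9 12 13 17 5 6 7 8 15 11)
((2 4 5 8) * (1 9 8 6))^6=(1 6 5 4 2 8 9)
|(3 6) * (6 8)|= 3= |(3 8 6)|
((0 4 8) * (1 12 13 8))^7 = (0 4 1 12 13 8)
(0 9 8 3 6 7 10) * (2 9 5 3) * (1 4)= (0 5 3 6 7 10)(1 4)(2 9 8)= [5, 4, 9, 6, 1, 3, 7, 10, 2, 8, 0]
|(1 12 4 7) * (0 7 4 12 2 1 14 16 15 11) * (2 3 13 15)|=|(0 7 14 16 2 1 3 13 15 11)|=10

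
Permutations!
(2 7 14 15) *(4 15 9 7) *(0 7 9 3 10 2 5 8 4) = (0 7 14 3 10 2)(4 15 5 8) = [7, 1, 0, 10, 15, 8, 6, 14, 4, 9, 2, 11, 12, 13, 3, 5]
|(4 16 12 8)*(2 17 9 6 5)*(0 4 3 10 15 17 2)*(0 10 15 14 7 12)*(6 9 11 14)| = |(0 4 16)(3 15 17 11 14 7 12 8)(5 10 6)| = 24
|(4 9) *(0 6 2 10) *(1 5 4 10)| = 8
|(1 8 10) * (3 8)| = |(1 3 8 10)| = 4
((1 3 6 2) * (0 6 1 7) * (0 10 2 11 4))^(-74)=((0 6 11 4)(1 3)(2 7 10))^(-74)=(0 11)(2 7 10)(4 6)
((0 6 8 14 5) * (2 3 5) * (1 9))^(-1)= ((0 6 8 14 2 3 5)(1 9))^(-1)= (0 5 3 2 14 8 6)(1 9)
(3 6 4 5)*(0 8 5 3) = [8, 1, 2, 6, 3, 0, 4, 7, 5] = (0 8 5)(3 6 4)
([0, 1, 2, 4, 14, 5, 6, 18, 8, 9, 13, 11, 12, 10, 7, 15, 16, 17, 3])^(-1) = (3 18 7 14 4)(10 13)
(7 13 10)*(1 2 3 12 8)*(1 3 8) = (1 2 8 3 12)(7 13 10) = [0, 2, 8, 12, 4, 5, 6, 13, 3, 9, 7, 11, 1, 10]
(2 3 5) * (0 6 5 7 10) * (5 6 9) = (0 9 5 2 3 7 10) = [9, 1, 3, 7, 4, 2, 6, 10, 8, 5, 0]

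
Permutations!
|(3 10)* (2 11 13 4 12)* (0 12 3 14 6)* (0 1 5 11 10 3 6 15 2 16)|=|(0 12 16)(1 5 11 13 4 6)(2 10 14 15)|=12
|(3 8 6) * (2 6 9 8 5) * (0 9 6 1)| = 8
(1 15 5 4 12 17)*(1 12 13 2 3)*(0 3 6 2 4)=(0 3 1 15 5)(2 6)(4 13)(12 17)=[3, 15, 6, 1, 13, 0, 2, 7, 8, 9, 10, 11, 17, 4, 14, 5, 16, 12]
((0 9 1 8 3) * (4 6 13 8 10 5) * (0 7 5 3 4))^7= ((0 9 1 10 3 7 5)(4 6 13 8))^7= (4 8 13 6)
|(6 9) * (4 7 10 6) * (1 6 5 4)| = 12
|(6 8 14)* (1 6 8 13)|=|(1 6 13)(8 14)|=6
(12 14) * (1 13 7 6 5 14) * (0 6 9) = (0 6 5 14 12 1 13 7 9) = [6, 13, 2, 3, 4, 14, 5, 9, 8, 0, 10, 11, 1, 7, 12]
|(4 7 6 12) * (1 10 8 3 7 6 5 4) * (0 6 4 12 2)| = |(0 6 2)(1 10 8 3 7 5 12)| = 21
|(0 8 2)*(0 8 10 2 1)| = |(0 10 2 8 1)| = 5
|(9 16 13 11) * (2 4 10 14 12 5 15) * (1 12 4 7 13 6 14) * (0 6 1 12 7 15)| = 42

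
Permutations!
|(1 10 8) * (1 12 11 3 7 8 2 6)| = 20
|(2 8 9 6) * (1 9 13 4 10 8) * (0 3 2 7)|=|(0 3 2 1 9 6 7)(4 10 8 13)|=28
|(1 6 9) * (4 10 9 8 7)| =|(1 6 8 7 4 10 9)| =7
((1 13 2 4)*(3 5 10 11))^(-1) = (1 4 2 13)(3 11 10 5)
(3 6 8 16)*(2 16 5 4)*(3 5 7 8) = [0, 1, 16, 6, 2, 4, 3, 8, 7, 9, 10, 11, 12, 13, 14, 15, 5] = (2 16 5 4)(3 6)(7 8)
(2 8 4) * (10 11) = (2 8 4)(10 11) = [0, 1, 8, 3, 2, 5, 6, 7, 4, 9, 11, 10]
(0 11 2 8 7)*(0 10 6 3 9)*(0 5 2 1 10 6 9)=(0 11 1 10 9 5 2 8 7 6 3)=[11, 10, 8, 0, 4, 2, 3, 6, 7, 5, 9, 1]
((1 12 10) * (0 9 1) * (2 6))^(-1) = (0 10 12 1 9)(2 6)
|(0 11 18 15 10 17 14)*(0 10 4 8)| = 6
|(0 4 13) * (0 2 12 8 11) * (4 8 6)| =15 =|(0 8 11)(2 12 6 4 13)|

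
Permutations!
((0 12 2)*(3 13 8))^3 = (13)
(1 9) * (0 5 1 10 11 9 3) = [5, 3, 2, 0, 4, 1, 6, 7, 8, 10, 11, 9] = (0 5 1 3)(9 10 11)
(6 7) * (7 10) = (6 10 7) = [0, 1, 2, 3, 4, 5, 10, 6, 8, 9, 7]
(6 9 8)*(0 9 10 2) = (0 9 8 6 10 2) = [9, 1, 0, 3, 4, 5, 10, 7, 6, 8, 2]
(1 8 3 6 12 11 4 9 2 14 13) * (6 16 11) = (1 8 3 16 11 4 9 2 14 13)(6 12) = [0, 8, 14, 16, 9, 5, 12, 7, 3, 2, 10, 4, 6, 1, 13, 15, 11]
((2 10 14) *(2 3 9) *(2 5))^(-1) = (2 5 9 3 14 10)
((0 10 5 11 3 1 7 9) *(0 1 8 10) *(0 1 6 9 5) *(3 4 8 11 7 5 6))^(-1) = (0 10 8 4 11 3 9 6 7 5 1)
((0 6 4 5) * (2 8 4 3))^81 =((0 6 3 2 8 4 5))^81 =(0 8 6 4 3 5 2)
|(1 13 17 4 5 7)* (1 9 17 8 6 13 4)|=6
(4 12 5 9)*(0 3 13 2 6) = [3, 1, 6, 13, 12, 9, 0, 7, 8, 4, 10, 11, 5, 2] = (0 3 13 2 6)(4 12 5 9)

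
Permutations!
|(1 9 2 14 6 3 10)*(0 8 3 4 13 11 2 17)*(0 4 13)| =|(0 8 3 10 1 9 17 4)(2 14 6 13 11)| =40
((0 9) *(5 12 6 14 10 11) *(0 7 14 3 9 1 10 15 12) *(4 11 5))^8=((0 1 10 5)(3 9 7 14 15 12 6)(4 11))^8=(3 9 7 14 15 12 6)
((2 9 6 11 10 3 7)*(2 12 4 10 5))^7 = ((2 9 6 11 5)(3 7 12 4 10))^7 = (2 6 5 9 11)(3 12 10 7 4)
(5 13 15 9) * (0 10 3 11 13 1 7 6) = (0 10 3 11 13 15 9 5 1 7 6) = [10, 7, 2, 11, 4, 1, 0, 6, 8, 5, 3, 13, 12, 15, 14, 9]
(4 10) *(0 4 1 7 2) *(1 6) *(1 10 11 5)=(0 4 11 5 1 7 2)(6 10)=[4, 7, 0, 3, 11, 1, 10, 2, 8, 9, 6, 5]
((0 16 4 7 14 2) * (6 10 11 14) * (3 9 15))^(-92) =(0 14 10 7 16 2 11 6 4)(3 9 15)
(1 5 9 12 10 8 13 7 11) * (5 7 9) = (1 7 11)(8 13 9 12 10) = [0, 7, 2, 3, 4, 5, 6, 11, 13, 12, 8, 1, 10, 9]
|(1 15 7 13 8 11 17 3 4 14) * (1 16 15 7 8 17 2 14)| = 6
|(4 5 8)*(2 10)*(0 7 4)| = 10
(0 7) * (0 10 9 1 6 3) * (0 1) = [7, 6, 2, 1, 4, 5, 3, 10, 8, 0, 9] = (0 7 10 9)(1 6 3)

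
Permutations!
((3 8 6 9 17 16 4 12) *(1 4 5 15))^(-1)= ((1 4 12 3 8 6 9 17 16 5 15))^(-1)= (1 15 5 16 17 9 6 8 3 12 4)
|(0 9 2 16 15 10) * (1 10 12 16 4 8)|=|(0 9 2 4 8 1 10)(12 16 15)|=21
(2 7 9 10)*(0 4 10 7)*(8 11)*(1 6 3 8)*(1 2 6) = [4, 1, 0, 8, 10, 5, 3, 9, 11, 7, 6, 2] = (0 4 10 6 3 8 11 2)(7 9)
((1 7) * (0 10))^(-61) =((0 10)(1 7))^(-61) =(0 10)(1 7)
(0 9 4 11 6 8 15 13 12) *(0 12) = (0 9 4 11 6 8 15 13) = [9, 1, 2, 3, 11, 5, 8, 7, 15, 4, 10, 6, 12, 0, 14, 13]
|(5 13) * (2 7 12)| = |(2 7 12)(5 13)| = 6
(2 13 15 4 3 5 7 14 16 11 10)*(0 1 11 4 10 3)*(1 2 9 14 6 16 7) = (0 2 13 15 10 9 14 7 6 16 4)(1 11 3 5) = [2, 11, 13, 5, 0, 1, 16, 6, 8, 14, 9, 3, 12, 15, 7, 10, 4]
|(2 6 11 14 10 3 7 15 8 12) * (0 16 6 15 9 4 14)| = 12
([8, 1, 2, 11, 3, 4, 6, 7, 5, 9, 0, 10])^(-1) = (0 10 11 3 4 5 8)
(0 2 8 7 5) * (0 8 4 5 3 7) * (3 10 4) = (0 2 3 7 10 4 5 8) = [2, 1, 3, 7, 5, 8, 6, 10, 0, 9, 4]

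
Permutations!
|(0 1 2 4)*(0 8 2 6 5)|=12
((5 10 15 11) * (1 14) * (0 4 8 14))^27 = ((0 4 8 14 1)(5 10 15 11))^27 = (0 8 1 4 14)(5 11 15 10)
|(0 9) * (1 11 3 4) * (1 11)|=6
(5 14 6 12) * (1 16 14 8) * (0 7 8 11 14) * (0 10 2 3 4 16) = (0 7 8 1)(2 3 4 16 10)(5 11 14 6 12) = [7, 0, 3, 4, 16, 11, 12, 8, 1, 9, 2, 14, 5, 13, 6, 15, 10]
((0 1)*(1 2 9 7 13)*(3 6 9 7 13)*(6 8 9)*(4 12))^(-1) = (0 1 13 9 8 3 7 2)(4 12)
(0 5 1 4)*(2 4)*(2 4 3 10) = [5, 4, 3, 10, 0, 1, 6, 7, 8, 9, 2] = (0 5 1 4)(2 3 10)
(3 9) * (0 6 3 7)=(0 6 3 9 7)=[6, 1, 2, 9, 4, 5, 3, 0, 8, 7]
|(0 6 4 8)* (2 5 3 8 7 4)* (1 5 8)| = 12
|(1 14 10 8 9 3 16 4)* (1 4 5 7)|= 9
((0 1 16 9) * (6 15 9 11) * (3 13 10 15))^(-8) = ((0 1 16 11 6 3 13 10 15 9))^(-8) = (0 16 6 13 15)(1 11 3 10 9)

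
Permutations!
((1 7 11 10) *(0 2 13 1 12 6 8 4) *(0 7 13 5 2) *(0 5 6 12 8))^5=((0 5 2 6)(1 13)(4 7 11 10 8))^5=(0 5 2 6)(1 13)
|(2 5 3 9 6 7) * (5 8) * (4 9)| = |(2 8 5 3 4 9 6 7)| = 8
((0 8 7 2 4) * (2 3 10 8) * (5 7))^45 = ((0 2 4)(3 10 8 5 7))^45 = (10)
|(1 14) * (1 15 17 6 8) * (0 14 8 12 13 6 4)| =30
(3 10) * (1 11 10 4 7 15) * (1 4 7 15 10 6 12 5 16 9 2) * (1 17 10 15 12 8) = (1 11 6 8)(2 17 10 3 7 15 4 12 5 16 9) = [0, 11, 17, 7, 12, 16, 8, 15, 1, 2, 3, 6, 5, 13, 14, 4, 9, 10]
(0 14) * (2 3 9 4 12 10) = (0 14)(2 3 9 4 12 10) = [14, 1, 3, 9, 12, 5, 6, 7, 8, 4, 2, 11, 10, 13, 0]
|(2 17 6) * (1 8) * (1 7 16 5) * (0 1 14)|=21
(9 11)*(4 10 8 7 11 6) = (4 10 8 7 11 9 6) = [0, 1, 2, 3, 10, 5, 4, 11, 7, 6, 8, 9]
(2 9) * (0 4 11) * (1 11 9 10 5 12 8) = (0 4 9 2 10 5 12 8 1 11) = [4, 11, 10, 3, 9, 12, 6, 7, 1, 2, 5, 0, 8]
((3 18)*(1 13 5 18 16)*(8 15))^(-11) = (1 13 5 18 3 16)(8 15)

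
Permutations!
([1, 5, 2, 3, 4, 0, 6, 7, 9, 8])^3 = (8 9)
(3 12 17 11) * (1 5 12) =[0, 5, 2, 1, 4, 12, 6, 7, 8, 9, 10, 3, 17, 13, 14, 15, 16, 11] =(1 5 12 17 11 3)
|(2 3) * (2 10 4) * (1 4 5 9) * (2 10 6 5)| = 8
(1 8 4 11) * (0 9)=(0 9)(1 8 4 11)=[9, 8, 2, 3, 11, 5, 6, 7, 4, 0, 10, 1]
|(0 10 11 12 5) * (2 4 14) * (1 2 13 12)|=|(0 10 11 1 2 4 14 13 12 5)|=10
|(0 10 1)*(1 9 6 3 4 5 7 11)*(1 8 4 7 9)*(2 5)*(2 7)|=60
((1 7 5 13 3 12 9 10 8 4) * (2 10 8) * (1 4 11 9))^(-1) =(1 12 3 13 5 7)(2 10)(8 9 11)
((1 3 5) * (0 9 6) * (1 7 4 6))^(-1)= ((0 9 1 3 5 7 4 6))^(-1)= (0 6 4 7 5 3 1 9)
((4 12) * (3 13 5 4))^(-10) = ((3 13 5 4 12))^(-10) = (13)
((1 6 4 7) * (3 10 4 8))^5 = (1 4 3 6 7 10 8)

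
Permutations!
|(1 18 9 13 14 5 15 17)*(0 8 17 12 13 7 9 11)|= 30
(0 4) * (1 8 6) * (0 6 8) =(8)(0 4 6 1) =[4, 0, 2, 3, 6, 5, 1, 7, 8]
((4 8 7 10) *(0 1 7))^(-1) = (0 8 4 10 7 1)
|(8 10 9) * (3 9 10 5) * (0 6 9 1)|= 7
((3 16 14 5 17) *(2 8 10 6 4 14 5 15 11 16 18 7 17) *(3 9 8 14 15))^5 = ((2 14 3 18 7 17 9 8 10 6 4 15 11 16 5))^5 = (2 17 4)(3 8 11)(5 7 6)(9 15 14)(10 16 18)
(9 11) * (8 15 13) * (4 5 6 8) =(4 5 6 8 15 13)(9 11) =[0, 1, 2, 3, 5, 6, 8, 7, 15, 11, 10, 9, 12, 4, 14, 13]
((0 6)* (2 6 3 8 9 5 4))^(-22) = (0 8 5 2)(3 9 4 6)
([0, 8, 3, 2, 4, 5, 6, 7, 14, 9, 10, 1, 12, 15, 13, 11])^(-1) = (1 11 15 13 14 8)(2 3)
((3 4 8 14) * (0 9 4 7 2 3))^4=((0 9 4 8 14)(2 3 7))^4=(0 14 8 4 9)(2 3 7)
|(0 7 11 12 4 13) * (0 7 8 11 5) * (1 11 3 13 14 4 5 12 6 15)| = 28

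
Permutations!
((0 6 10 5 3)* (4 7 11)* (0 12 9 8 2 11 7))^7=((0 6 10 5 3 12 9 8 2 11 4))^7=(0 8 5 4 9 10 11 12 6 2 3)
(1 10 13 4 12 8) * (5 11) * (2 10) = (1 2 10 13 4 12 8)(5 11) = [0, 2, 10, 3, 12, 11, 6, 7, 1, 9, 13, 5, 8, 4]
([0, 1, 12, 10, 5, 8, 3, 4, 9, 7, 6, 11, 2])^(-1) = [0, 1, 12, 6, 7, 4, 10, 9, 5, 8, 3, 11, 2]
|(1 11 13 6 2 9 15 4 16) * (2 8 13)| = 21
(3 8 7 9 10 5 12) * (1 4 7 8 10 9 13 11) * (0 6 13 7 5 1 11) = (0 6 13)(1 4 5 12 3 10) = [6, 4, 2, 10, 5, 12, 13, 7, 8, 9, 1, 11, 3, 0]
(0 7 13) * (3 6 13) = (0 7 3 6 13) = [7, 1, 2, 6, 4, 5, 13, 3, 8, 9, 10, 11, 12, 0]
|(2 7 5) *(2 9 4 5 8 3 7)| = |(3 7 8)(4 5 9)| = 3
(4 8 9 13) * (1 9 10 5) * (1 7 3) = (1 9 13 4 8 10 5 7 3) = [0, 9, 2, 1, 8, 7, 6, 3, 10, 13, 5, 11, 12, 4]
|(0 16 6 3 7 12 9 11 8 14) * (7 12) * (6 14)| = |(0 16 14)(3 12 9 11 8 6)| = 6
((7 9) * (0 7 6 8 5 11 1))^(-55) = (0 7 9 6 8 5 11 1)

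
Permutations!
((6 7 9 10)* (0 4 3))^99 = (6 10 9 7)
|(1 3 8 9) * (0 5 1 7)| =|(0 5 1 3 8 9 7)| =7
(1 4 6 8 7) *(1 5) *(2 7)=(1 4 6 8 2 7 5)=[0, 4, 7, 3, 6, 1, 8, 5, 2]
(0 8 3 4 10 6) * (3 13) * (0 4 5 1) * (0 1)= [8, 1, 2, 5, 10, 0, 4, 7, 13, 9, 6, 11, 12, 3]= (0 8 13 3 5)(4 10 6)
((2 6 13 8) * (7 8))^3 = ((2 6 13 7 8))^3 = (2 7 6 8 13)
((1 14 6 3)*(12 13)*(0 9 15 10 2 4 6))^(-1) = ((0 9 15 10 2 4 6 3 1 14)(12 13))^(-1) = (0 14 1 3 6 4 2 10 15 9)(12 13)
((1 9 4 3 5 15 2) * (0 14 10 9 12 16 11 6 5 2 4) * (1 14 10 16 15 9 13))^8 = ((0 10 13 1 12 15 4 3 2 14 16 11 6 5 9))^8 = (0 2 10 14 13 16 1 11 12 6 15 5 4 9 3)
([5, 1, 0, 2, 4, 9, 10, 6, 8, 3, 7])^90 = (10)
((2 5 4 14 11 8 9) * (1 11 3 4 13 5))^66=(14)(1 11 8 9 2)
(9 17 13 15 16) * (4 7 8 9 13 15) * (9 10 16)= (4 7 8 10 16 13)(9 17 15)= [0, 1, 2, 3, 7, 5, 6, 8, 10, 17, 16, 11, 12, 4, 14, 9, 13, 15]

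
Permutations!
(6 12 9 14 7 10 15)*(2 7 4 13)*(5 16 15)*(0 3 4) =[3, 1, 7, 4, 13, 16, 12, 10, 8, 14, 5, 11, 9, 2, 0, 6, 15] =(0 3 4 13 2 7 10 5 16 15 6 12 9 14)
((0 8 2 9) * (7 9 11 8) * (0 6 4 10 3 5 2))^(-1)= (0 8 11 2 5 3 10 4 6 9 7)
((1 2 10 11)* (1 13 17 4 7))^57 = ((1 2 10 11 13 17 4 7))^57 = (1 2 10 11 13 17 4 7)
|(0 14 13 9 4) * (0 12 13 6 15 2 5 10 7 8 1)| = 20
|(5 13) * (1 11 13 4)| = 5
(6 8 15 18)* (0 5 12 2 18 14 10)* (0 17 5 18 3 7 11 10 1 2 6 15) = (0 18 15 14 1 2 3 7 11 10 17 5 12 6 8) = [18, 2, 3, 7, 4, 12, 8, 11, 0, 9, 17, 10, 6, 13, 1, 14, 16, 5, 15]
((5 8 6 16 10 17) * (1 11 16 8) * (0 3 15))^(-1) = (0 15 3)(1 5 17 10 16 11)(6 8)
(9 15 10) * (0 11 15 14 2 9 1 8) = [11, 8, 9, 3, 4, 5, 6, 7, 0, 14, 1, 15, 12, 13, 2, 10] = (0 11 15 10 1 8)(2 9 14)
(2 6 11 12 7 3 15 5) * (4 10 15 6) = (2 4 10 15 5)(3 6 11 12 7) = [0, 1, 4, 6, 10, 2, 11, 3, 8, 9, 15, 12, 7, 13, 14, 5]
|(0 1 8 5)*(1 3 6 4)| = 7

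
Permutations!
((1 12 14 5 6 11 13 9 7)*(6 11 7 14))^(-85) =(14)(1 7 6 12)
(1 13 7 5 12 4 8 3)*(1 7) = (1 13)(3 7 5 12 4 8) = [0, 13, 2, 7, 8, 12, 6, 5, 3, 9, 10, 11, 4, 1]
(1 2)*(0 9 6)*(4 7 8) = (0 9 6)(1 2)(4 7 8) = [9, 2, 1, 3, 7, 5, 0, 8, 4, 6]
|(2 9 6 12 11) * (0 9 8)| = |(0 9 6 12 11 2 8)| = 7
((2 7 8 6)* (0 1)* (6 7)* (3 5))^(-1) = ((0 1)(2 6)(3 5)(7 8))^(-1) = (0 1)(2 6)(3 5)(7 8)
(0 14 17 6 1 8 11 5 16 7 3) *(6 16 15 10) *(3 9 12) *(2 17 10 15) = (0 14 10 6 1 8 11 5 2 17 16 7 9 12 3) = [14, 8, 17, 0, 4, 2, 1, 9, 11, 12, 6, 5, 3, 13, 10, 15, 7, 16]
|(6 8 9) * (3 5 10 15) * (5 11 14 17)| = 21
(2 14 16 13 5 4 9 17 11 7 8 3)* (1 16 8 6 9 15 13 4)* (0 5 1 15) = (0 5 15 13 1 16 4)(2 14 8 3)(6 9 17 11 7) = [5, 16, 14, 2, 0, 15, 9, 6, 3, 17, 10, 7, 12, 1, 8, 13, 4, 11]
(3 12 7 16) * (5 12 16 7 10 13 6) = (3 16)(5 12 10 13 6) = [0, 1, 2, 16, 4, 12, 5, 7, 8, 9, 13, 11, 10, 6, 14, 15, 3]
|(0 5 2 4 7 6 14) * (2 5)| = 6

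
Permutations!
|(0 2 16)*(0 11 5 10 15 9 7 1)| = 10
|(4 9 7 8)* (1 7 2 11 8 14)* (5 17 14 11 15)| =|(1 7 11 8 4 9 2 15 5 17 14)| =11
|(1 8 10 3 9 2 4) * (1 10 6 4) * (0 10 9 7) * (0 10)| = 6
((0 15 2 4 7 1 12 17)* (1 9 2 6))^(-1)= ((0 15 6 1 12 17)(2 4 7 9))^(-1)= (0 17 12 1 6 15)(2 9 7 4)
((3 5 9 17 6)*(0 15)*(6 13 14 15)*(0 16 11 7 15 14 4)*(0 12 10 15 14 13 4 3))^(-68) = (3 7 15 4 5 14 16 12 9 13 11 10 17)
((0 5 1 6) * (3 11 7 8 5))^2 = ((0 3 11 7 8 5 1 6))^2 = (0 11 8 1)(3 7 5 6)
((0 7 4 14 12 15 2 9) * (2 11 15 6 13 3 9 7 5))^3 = ((0 5 2 7 4 14 12 6 13 3 9)(11 15))^3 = (0 7 12 3 5 4 6 9 2 14 13)(11 15)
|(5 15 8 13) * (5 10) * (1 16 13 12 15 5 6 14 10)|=3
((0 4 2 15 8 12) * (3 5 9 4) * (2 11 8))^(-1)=((0 3 5 9 4 11 8 12)(2 15))^(-1)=(0 12 8 11 4 9 5 3)(2 15)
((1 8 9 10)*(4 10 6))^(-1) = (1 10 4 6 9 8)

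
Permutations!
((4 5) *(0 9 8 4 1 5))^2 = (0 8)(4 9)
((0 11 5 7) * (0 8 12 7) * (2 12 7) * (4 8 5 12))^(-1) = (0 5 7 8 4 2 12 11)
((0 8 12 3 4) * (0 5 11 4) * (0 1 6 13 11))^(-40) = ((0 8 12 3 1 6 13 11 4 5))^(-40) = (13)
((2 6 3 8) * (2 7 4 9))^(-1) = (2 9 4 7 8 3 6)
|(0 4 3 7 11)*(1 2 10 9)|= |(0 4 3 7 11)(1 2 10 9)|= 20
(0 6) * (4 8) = (0 6)(4 8) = [6, 1, 2, 3, 8, 5, 0, 7, 4]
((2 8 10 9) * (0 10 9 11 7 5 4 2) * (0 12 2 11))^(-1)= (0 10)(2 12 9 8)(4 5 7 11)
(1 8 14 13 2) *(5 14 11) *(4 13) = [0, 8, 1, 3, 13, 14, 6, 7, 11, 9, 10, 5, 12, 2, 4] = (1 8 11 5 14 4 13 2)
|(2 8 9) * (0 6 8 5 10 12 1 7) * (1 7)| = |(0 6 8 9 2 5 10 12 7)| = 9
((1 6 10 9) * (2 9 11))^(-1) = (1 9 2 11 10 6)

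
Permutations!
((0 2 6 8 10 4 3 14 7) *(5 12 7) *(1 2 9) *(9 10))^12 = (0 14)(1 6 9 2 8)(3 7)(4 12)(5 10)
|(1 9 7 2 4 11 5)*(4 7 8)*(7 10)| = |(1 9 8 4 11 5)(2 10 7)| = 6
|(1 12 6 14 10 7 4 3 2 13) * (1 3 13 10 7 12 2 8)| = |(1 2 10 12 6 14 7 4 13 3 8)| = 11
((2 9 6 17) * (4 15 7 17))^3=(2 4 17 6 7 9 15)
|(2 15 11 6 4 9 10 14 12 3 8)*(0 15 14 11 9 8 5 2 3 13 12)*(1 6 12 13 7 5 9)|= 15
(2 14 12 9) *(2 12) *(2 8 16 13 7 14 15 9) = [0, 1, 15, 3, 4, 5, 6, 14, 16, 12, 10, 11, 2, 7, 8, 9, 13] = (2 15 9 12)(7 14 8 16 13)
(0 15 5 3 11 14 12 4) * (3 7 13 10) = (0 15 5 7 13 10 3 11 14 12 4) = [15, 1, 2, 11, 0, 7, 6, 13, 8, 9, 3, 14, 4, 10, 12, 5]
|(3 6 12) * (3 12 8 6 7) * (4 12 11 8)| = 10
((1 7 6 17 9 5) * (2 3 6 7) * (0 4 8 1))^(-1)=(0 5 9 17 6 3 2 1 8 4)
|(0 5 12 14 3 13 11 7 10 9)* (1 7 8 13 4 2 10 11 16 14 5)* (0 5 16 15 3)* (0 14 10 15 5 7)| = |(0 1)(2 15 3 4)(5 12 16 10 9 7 11 8 13)| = 36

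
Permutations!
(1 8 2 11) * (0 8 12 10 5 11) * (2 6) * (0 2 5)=(0 8 6 5 11 1 12 10)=[8, 12, 2, 3, 4, 11, 5, 7, 6, 9, 0, 1, 10]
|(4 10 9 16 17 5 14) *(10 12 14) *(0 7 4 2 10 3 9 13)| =|(0 7 4 12 14 2 10 13)(3 9 16 17 5)| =40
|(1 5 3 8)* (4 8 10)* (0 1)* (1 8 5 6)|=|(0 8)(1 6)(3 10 4 5)|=4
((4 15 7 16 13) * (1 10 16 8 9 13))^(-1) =((1 10 16)(4 15 7 8 9 13))^(-1) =(1 16 10)(4 13 9 8 7 15)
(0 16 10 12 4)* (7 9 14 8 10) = (0 16 7 9 14 8 10 12 4) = [16, 1, 2, 3, 0, 5, 6, 9, 10, 14, 12, 11, 4, 13, 8, 15, 7]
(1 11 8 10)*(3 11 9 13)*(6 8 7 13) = (1 9 6 8 10)(3 11 7 13) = [0, 9, 2, 11, 4, 5, 8, 13, 10, 6, 1, 7, 12, 3]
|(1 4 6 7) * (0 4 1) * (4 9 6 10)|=|(0 9 6 7)(4 10)|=4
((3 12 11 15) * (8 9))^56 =(15)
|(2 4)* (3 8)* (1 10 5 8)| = 10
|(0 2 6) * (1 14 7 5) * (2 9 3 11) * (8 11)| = 28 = |(0 9 3 8 11 2 6)(1 14 7 5)|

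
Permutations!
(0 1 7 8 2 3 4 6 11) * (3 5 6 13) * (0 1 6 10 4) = [6, 7, 5, 0, 13, 10, 11, 8, 2, 9, 4, 1, 12, 3] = (0 6 11 1 7 8 2 5 10 4 13 3)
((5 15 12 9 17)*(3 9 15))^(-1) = ((3 9 17 5)(12 15))^(-1) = (3 5 17 9)(12 15)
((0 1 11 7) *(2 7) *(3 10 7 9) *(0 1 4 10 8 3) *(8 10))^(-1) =((0 4 8 3 10 7 1 11 2 9))^(-1) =(0 9 2 11 1 7 10 3 8 4)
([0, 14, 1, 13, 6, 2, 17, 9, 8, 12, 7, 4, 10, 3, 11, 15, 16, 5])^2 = [0, 11, 14, 3, 17, 1, 5, 12, 8, 10, 9, 6, 7, 13, 4, 15, 16, 2]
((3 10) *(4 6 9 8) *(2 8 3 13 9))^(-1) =((2 8 4 6)(3 10 13 9))^(-1) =(2 6 4 8)(3 9 13 10)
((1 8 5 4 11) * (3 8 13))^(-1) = (1 11 4 5 8 3 13)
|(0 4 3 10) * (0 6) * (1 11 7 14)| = 20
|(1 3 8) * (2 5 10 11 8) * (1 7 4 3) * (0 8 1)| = |(0 8 7 4 3 2 5 10 11 1)| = 10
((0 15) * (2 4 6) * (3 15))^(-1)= (0 15 3)(2 6 4)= ((0 3 15)(2 4 6))^(-1)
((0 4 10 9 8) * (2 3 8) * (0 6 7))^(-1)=(0 7 6 8 3 2 9 10 4)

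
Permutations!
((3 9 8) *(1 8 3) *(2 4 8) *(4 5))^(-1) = (1 8 4 5 2)(3 9)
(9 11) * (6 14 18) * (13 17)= (6 14 18)(9 11)(13 17)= [0, 1, 2, 3, 4, 5, 14, 7, 8, 11, 10, 9, 12, 17, 18, 15, 16, 13, 6]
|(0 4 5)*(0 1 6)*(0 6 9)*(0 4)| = 4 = |(1 9 4 5)|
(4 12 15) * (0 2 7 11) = (0 2 7 11)(4 12 15) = [2, 1, 7, 3, 12, 5, 6, 11, 8, 9, 10, 0, 15, 13, 14, 4]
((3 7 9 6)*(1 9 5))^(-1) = (1 5 7 3 6 9)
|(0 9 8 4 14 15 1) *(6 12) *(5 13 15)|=|(0 9 8 4 14 5 13 15 1)(6 12)|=18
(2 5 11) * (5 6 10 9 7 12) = (2 6 10 9 7 12 5 11) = [0, 1, 6, 3, 4, 11, 10, 12, 8, 7, 9, 2, 5]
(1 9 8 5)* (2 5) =(1 9 8 2 5) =[0, 9, 5, 3, 4, 1, 6, 7, 2, 8]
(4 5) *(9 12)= (4 5)(9 12)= [0, 1, 2, 3, 5, 4, 6, 7, 8, 12, 10, 11, 9]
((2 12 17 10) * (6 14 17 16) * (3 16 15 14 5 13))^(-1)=(2 10 17 14 15 12)(3 13 5 6 16)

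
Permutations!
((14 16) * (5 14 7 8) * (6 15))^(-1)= (5 8 7 16 14)(6 15)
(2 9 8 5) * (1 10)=(1 10)(2 9 8 5)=[0, 10, 9, 3, 4, 2, 6, 7, 5, 8, 1]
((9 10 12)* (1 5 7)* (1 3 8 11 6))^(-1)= (1 6 11 8 3 7 5)(9 12 10)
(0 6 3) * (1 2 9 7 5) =(0 6 3)(1 2 9 7 5) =[6, 2, 9, 0, 4, 1, 3, 5, 8, 7]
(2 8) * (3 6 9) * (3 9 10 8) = (2 3 6 10 8) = [0, 1, 3, 6, 4, 5, 10, 7, 2, 9, 8]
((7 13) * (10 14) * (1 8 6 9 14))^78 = ((1 8 6 9 14 10)(7 13))^78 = (14)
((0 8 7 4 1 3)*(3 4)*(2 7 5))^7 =(0 8 5 2 7 3)(1 4)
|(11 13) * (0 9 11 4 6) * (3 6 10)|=|(0 9 11 13 4 10 3 6)|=8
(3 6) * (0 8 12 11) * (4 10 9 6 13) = (0 8 12 11)(3 13 4 10 9 6) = [8, 1, 2, 13, 10, 5, 3, 7, 12, 6, 9, 0, 11, 4]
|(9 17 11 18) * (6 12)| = |(6 12)(9 17 11 18)| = 4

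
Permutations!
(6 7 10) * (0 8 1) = (0 8 1)(6 7 10) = [8, 0, 2, 3, 4, 5, 7, 10, 1, 9, 6]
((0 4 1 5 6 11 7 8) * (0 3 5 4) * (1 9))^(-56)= (1 4 9)(3 7 6)(5 8 11)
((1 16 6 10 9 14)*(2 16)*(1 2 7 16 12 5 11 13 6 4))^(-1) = (1 4 16 7)(2 14 9 10 6 13 11 5 12)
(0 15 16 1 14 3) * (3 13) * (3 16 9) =(0 15 9 3)(1 14 13 16) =[15, 14, 2, 0, 4, 5, 6, 7, 8, 3, 10, 11, 12, 16, 13, 9, 1]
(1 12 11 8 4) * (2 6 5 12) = (1 2 6 5 12 11 8 4) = [0, 2, 6, 3, 1, 12, 5, 7, 4, 9, 10, 8, 11]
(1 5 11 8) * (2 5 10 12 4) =(1 10 12 4 2 5 11 8) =[0, 10, 5, 3, 2, 11, 6, 7, 1, 9, 12, 8, 4]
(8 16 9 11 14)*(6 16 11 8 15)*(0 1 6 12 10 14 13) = (0 1 6 16 9 8 11 13)(10 14 15 12) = [1, 6, 2, 3, 4, 5, 16, 7, 11, 8, 14, 13, 10, 0, 15, 12, 9]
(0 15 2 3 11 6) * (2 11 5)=(0 15 11 6)(2 3 5)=[15, 1, 3, 5, 4, 2, 0, 7, 8, 9, 10, 6, 12, 13, 14, 11]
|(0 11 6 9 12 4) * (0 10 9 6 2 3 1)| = 20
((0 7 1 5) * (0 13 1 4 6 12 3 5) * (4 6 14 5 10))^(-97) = (0 6 3 4 5 1 7 12 10 14 13)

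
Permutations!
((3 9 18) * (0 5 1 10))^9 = ((0 5 1 10)(3 9 18))^9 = (18)(0 5 1 10)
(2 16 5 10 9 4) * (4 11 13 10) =[0, 1, 16, 3, 2, 4, 6, 7, 8, 11, 9, 13, 12, 10, 14, 15, 5] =(2 16 5 4)(9 11 13 10)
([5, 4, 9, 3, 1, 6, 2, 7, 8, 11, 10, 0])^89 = (0 11 9 2 6 5)(1 4)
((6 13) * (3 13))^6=(13)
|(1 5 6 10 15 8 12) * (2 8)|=|(1 5 6 10 15 2 8 12)|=8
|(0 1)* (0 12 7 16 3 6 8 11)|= 9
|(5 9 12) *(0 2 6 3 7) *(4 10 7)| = |(0 2 6 3 4 10 7)(5 9 12)| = 21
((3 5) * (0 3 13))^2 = (0 5)(3 13) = ((0 3 5 13))^2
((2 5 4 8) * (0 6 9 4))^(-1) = ((0 6 9 4 8 2 5))^(-1) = (0 5 2 8 4 9 6)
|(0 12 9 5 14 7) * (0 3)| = |(0 12 9 5 14 7 3)| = 7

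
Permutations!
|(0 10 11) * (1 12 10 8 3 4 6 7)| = 10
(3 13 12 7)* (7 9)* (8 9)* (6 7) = (3 13 12 8 9 6 7) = [0, 1, 2, 13, 4, 5, 7, 3, 9, 6, 10, 11, 8, 12]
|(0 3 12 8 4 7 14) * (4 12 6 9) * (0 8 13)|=10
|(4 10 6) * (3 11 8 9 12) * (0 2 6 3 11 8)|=10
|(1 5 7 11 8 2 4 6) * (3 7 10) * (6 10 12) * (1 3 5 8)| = |(1 8 2 4 10 5 12 6 3 7 11)| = 11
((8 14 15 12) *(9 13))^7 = ((8 14 15 12)(9 13))^7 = (8 12 15 14)(9 13)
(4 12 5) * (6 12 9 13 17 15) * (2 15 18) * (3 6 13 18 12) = [0, 1, 15, 6, 9, 4, 3, 7, 8, 18, 10, 11, 5, 17, 14, 13, 16, 12, 2] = (2 15 13 17 12 5 4 9 18)(3 6)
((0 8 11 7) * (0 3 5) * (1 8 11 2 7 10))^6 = (0 7 1)(2 10 5)(3 8 11)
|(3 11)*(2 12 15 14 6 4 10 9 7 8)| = 10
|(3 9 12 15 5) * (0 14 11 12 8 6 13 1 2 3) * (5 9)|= |(0 14 11 12 15 9 8 6 13 1 2 3 5)|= 13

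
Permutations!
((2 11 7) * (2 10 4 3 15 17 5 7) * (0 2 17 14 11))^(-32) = ((0 2)(3 15 14 11 17 5 7 10 4))^(-32) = (3 17 4 11 10 14 7 15 5)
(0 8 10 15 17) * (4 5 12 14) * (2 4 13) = (0 8 10 15 17)(2 4 5 12 14 13) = [8, 1, 4, 3, 5, 12, 6, 7, 10, 9, 15, 11, 14, 2, 13, 17, 16, 0]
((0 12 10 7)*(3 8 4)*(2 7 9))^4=((0 12 10 9 2 7)(3 8 4))^4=(0 2 10)(3 8 4)(7 9 12)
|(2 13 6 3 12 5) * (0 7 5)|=8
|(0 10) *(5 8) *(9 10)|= |(0 9 10)(5 8)|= 6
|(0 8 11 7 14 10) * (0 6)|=7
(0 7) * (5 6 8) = (0 7)(5 6 8) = [7, 1, 2, 3, 4, 6, 8, 0, 5]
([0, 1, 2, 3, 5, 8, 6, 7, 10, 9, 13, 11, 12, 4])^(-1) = (4 13 10 8 5)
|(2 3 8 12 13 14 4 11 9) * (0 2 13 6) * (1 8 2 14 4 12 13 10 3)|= 36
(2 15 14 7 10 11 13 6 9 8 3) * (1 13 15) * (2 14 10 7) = (1 13 6 9 8 3 14 2)(10 11 15) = [0, 13, 1, 14, 4, 5, 9, 7, 3, 8, 11, 15, 12, 6, 2, 10]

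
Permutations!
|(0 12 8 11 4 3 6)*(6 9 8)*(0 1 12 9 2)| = 21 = |(0 9 8 11 4 3 2)(1 12 6)|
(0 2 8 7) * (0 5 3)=(0 2 8 7 5 3)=[2, 1, 8, 0, 4, 3, 6, 5, 7]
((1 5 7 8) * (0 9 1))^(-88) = (0 1 7)(5 8 9)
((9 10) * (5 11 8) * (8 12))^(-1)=((5 11 12 8)(9 10))^(-1)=(5 8 12 11)(9 10)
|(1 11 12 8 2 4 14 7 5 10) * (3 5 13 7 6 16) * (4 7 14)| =13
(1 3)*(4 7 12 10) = (1 3)(4 7 12 10) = [0, 3, 2, 1, 7, 5, 6, 12, 8, 9, 4, 11, 10]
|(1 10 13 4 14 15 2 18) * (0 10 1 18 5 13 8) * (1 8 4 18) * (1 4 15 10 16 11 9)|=|(0 16 11 9 1 8)(2 5 13 18 4 14 10 15)|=24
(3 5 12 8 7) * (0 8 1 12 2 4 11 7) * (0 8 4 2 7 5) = (0 4 11 5 7 3)(1 12) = [4, 12, 2, 0, 11, 7, 6, 3, 8, 9, 10, 5, 1]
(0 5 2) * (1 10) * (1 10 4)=(10)(0 5 2)(1 4)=[5, 4, 0, 3, 1, 2, 6, 7, 8, 9, 10]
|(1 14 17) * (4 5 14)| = |(1 4 5 14 17)| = 5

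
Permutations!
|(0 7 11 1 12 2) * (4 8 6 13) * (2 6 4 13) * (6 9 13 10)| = 10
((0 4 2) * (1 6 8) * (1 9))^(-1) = (0 2 4)(1 9 8 6)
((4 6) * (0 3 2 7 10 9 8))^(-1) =((0 3 2 7 10 9 8)(4 6))^(-1) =(0 8 9 10 7 2 3)(4 6)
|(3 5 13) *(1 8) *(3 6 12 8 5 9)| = 6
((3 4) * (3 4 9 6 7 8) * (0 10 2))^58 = (0 10 2)(3 7 9 8 6)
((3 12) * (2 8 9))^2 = ((2 8 9)(3 12))^2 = (12)(2 9 8)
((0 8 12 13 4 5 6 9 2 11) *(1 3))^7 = ((0 8 12 13 4 5 6 9 2 11)(1 3))^7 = (0 9 4 8 2 5 12 11 6 13)(1 3)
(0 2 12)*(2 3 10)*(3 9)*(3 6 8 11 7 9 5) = [5, 1, 12, 10, 4, 3, 8, 9, 11, 6, 2, 7, 0] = (0 5 3 10 2 12)(6 8 11 7 9)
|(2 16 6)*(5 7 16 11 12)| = 7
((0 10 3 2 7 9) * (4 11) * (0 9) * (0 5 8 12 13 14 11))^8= (0 13 7)(2 4 12)(3 11 8)(5 10 14)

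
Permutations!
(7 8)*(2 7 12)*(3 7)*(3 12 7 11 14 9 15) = (2 12)(3 11 14 9 15)(7 8) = [0, 1, 12, 11, 4, 5, 6, 8, 7, 15, 10, 14, 2, 13, 9, 3]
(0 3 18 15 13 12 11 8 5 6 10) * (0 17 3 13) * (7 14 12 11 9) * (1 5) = (0 13 11 8 1 5 6 10 17 3 18 15)(7 14 12 9) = [13, 5, 2, 18, 4, 6, 10, 14, 1, 7, 17, 8, 9, 11, 12, 0, 16, 3, 15]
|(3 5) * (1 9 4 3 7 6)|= |(1 9 4 3 5 7 6)|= 7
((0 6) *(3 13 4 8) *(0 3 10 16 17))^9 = (17)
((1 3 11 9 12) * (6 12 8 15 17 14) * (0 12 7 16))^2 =((0 12 1 3 11 9 8 15 17 14 6 7 16))^2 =(0 1 11 8 17 6 16 12 3 9 15 14 7)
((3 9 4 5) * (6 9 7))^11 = ((3 7 6 9 4 5))^11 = (3 5 4 9 6 7)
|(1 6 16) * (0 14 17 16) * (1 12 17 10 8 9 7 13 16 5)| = 13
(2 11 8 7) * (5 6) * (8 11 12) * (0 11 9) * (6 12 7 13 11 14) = (0 14 6 5 12 8 13 11 9)(2 7) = [14, 1, 7, 3, 4, 12, 5, 2, 13, 0, 10, 9, 8, 11, 6]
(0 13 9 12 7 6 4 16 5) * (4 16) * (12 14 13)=(0 12 7 6 16 5)(9 14 13)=[12, 1, 2, 3, 4, 0, 16, 6, 8, 14, 10, 11, 7, 9, 13, 15, 5]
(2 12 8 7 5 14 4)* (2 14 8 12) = [0, 1, 2, 3, 14, 8, 6, 5, 7, 9, 10, 11, 12, 13, 4] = (4 14)(5 8 7)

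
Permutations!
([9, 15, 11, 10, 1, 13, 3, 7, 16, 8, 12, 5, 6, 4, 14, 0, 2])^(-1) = [15, 4, 16, 6, 13, 11, 12, 7, 9, 0, 3, 2, 10, 5, 14, 1, 8]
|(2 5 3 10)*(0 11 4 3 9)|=8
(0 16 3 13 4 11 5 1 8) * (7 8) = (0 16 3 13 4 11 5 1 7 8) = [16, 7, 2, 13, 11, 1, 6, 8, 0, 9, 10, 5, 12, 4, 14, 15, 3]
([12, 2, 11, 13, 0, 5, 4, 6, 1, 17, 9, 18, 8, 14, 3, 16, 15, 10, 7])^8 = [6, 12, 8, 14, 7, 5, 18, 11, 0, 10, 17, 1, 4, 3, 13, 15, 16, 9, 2]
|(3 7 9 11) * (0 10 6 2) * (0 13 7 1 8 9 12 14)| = 40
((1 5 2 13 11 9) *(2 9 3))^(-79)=(1 9 5)(2 13 11 3)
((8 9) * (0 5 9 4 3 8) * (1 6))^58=((0 5 9)(1 6)(3 8 4))^58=(0 5 9)(3 8 4)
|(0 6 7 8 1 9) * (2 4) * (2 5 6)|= |(0 2 4 5 6 7 8 1 9)|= 9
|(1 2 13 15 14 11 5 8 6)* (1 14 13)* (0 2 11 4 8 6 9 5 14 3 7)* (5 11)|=70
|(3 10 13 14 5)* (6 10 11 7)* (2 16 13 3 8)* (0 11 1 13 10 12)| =|(0 11 7 6 12)(1 13 14 5 8 2 16 10 3)| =45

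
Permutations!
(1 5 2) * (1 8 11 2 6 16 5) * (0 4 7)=(0 4 7)(2 8 11)(5 6 16)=[4, 1, 8, 3, 7, 6, 16, 0, 11, 9, 10, 2, 12, 13, 14, 15, 5]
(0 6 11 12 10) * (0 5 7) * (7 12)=(0 6 11 7)(5 12 10)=[6, 1, 2, 3, 4, 12, 11, 0, 8, 9, 5, 7, 10]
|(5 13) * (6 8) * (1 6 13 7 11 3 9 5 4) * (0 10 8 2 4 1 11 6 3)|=13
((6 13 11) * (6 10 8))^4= ((6 13 11 10 8))^4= (6 8 10 11 13)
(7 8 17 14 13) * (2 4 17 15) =(2 4 17 14 13 7 8 15) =[0, 1, 4, 3, 17, 5, 6, 8, 15, 9, 10, 11, 12, 7, 13, 2, 16, 14]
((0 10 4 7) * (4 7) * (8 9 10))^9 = ((0 8 9 10 7))^9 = (0 7 10 9 8)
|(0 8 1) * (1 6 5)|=5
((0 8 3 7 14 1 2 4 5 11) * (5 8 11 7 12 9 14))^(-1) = ((0 11)(1 2 4 8 3 12 9 14)(5 7))^(-1) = (0 11)(1 14 9 12 3 8 4 2)(5 7)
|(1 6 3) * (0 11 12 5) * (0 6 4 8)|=9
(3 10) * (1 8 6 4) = (1 8 6 4)(3 10) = [0, 8, 2, 10, 1, 5, 4, 7, 6, 9, 3]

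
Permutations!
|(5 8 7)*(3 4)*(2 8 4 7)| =4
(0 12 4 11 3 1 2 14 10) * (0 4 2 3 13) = (0 12 2 14 10 4 11 13)(1 3) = [12, 3, 14, 1, 11, 5, 6, 7, 8, 9, 4, 13, 2, 0, 10]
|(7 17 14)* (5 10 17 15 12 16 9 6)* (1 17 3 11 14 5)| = 13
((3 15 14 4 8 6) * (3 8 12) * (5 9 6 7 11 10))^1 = ((3 15 14 4 12)(5 9 6 8 7 11 10))^1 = (3 15 14 4 12)(5 9 6 8 7 11 10)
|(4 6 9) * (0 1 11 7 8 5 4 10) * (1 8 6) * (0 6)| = 21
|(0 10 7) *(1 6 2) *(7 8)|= |(0 10 8 7)(1 6 2)|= 12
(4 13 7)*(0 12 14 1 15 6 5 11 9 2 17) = [12, 15, 17, 3, 13, 11, 5, 4, 8, 2, 10, 9, 14, 7, 1, 6, 16, 0] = (0 12 14 1 15 6 5 11 9 2 17)(4 13 7)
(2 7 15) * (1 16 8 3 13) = (1 16 8 3 13)(2 7 15) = [0, 16, 7, 13, 4, 5, 6, 15, 3, 9, 10, 11, 12, 1, 14, 2, 8]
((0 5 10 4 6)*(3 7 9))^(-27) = (0 4 5 6 10)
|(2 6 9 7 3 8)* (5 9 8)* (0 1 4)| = |(0 1 4)(2 6 8)(3 5 9 7)| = 12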